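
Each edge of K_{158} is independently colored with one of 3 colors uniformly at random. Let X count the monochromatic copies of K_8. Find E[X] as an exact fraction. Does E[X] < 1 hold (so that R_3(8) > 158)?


E[X] = C(158, 8) · 3^{1 − 28} = 8044984271181 · 3^{−27} = 8044984271181/7625597484987.
As a reduced fraction: E[X] = 2681661423727/2541865828329 ≈ 1.0550.
Is E[X] < 1? NO.
Since E[X] ≥ 1, the first-moment bound is inconclusive at n = 158; it does NOT by itself certify R_3(8) > 158.

E[X] = 2681661423727/2541865828329 ≈ 1.0550; E[X] ≥ 1; first-moment method inconclusive here.


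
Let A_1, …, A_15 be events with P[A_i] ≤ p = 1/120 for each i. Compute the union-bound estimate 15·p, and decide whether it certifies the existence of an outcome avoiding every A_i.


Union bound: P[∪_{i=1}^{15} A_i] ≤ Σ_i P[A_i] ≤ 15·p = 15·(1/120) = 1/8.
Numerically: 1/8 ≈ 0.125.
Is 1/8 < 1? YES.
Since P[∪ A_i] ≤ 1/8 < 1, the complement has P[∩ A_i^c] ≥ 1 − 1/8 = 7/8 > 0, so some outcome avoids every A_i.

15·p = 1/8 ≈ 0.125; existence CERTIFIED by the union bound.


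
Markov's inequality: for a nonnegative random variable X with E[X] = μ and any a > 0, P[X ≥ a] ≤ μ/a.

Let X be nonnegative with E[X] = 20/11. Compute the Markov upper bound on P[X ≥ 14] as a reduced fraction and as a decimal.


μ = E[X] = 20/11, a = 14.
Markov: P[X ≥ 14] ≤ μ/a = (20/11)/14 = 10/77.
Numerically: ≈ 0.129870.
(Since a = 14 > μ = 1.818182, the bound 10/77 is < 1 and informative.)

P[X ≥ 14] ≤ 10/77 ≈ 0.129870.


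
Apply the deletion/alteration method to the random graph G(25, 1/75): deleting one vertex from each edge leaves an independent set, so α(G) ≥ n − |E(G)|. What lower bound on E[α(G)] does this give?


E[|E(G)|] = C(25, 2)·p = 300 · (1/75) = 4.
E[α(G)] ≥ n − E[|E(G)|] = 25 − 4 = 21.
Numerically: ≈ 21.0000.
(This is only a lower bound; the true E[α(G)] may be larger.)

E[α(G)] ≥ 21 ≈ 21.0000.


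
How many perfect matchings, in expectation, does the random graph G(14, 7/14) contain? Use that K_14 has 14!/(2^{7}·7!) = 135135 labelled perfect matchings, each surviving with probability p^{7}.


K_14 has 14!/(2^{7}·7!) = 135135 labelled perfect matchings.
For each such perfect matching H, let X_H = 1 if all 7 edges of H are present in G. Then P[X_H = 1] = p^{7} = (1/2)^{7} = 1/128.
By linearity of expectation: E[X] = Σ_H E[X_H] = 135135 · p^{7} = 135135 · 1/128 = 135135/128.
Numerically: E[X] ≈ 1055.74.

E[X] = 135135 · (1/2)^{7} = 135135/128 ≈ 1055.74.


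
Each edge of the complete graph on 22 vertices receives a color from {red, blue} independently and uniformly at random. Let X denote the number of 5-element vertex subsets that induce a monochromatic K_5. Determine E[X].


Let X = Σ_S X_S over the C(22, 5) = 26334 subsets S of size 5, where X_S = 1 if the K_5 on S is monochromatic.
For a fixed S, the K_5 on S has C(5, 2) = 10 edges. P[all 10 edges red] = (1/2)^10, and likewise for blue, so P[monochromatic] = 2·(1/2)^10 = 2^{1 − 10} = 1/512.
By linearity of expectation: E[X] = C(22, 5) · 2^{1 − 10} = 26334 · 1/512 = 13167/256.
Numerically: E[X] ≈ 51.4336.

E[X] = C(22,5)·2^(1−C(5,2)) = 13167/256 ≈ 51.4336.


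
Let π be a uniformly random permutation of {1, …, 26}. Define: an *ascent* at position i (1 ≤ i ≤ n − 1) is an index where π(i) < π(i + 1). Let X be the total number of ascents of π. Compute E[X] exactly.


Write X = Σ X_I over i = 1, …, 25, with X_I the indicator of one ascent.
There are 25 indicators.
For each fixed i, the pair (π(i), π(i+1)) is a uniformly random ordered pair of distinct values from {1, …, 26}; by symmetry P[π(i) < π(i+1)] = 1/2.
By linearity: E[X] = 25 · (1/2) = (26 − 1) · (1/2) = 25/2 ≈ 12.50000.

E[X] = 25/2 = 12.50000.


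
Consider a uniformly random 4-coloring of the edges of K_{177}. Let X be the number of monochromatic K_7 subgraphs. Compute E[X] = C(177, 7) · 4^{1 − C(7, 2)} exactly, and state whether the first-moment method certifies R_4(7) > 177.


E[X] = C(177, 7) · 4^{1 − 21} = 957664425960 · 4^{−20} = 957664425960/1099511627776.
As a reduced fraction: E[X] = 119708053245/137438953472 ≈ 0.870991.
Is E[X] < 1? YES.
Since E[X] < 1, there exists a 4-coloring of K_{177} with no monochromatic K_7; hence R_4(7) > 177.

E[X] = 119708053245/137438953472 ≈ 0.870991; E[X] < 1, so R_4(7) > 177.


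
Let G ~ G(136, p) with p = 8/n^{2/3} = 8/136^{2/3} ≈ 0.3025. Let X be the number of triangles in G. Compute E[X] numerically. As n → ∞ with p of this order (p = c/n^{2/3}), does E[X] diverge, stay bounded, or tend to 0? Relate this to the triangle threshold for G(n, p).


Number of potential triangles: C(136, 3) = 410040.
Each occurs with probability p³ ≈ (0.3025)³ ≈ 2.7681661e-02.
By linearity: E[X] = C(136, 3)·p³ ≈ 410040 · 2.7681661e-02 ≈ 11350.58824.
Since α = 2/3 < 1, p = c/n^{2/3} ≫ 1/n is above the triangle threshold p ~ 1/n. Asymptotically E[X] ~ (c³/6)·n^{3(1−α)} = (8³/6)·n^{1} → ∞; triangles are abundant w.h.p.

E[X] ≈ 11350.58824; in regime p = Θ(1/n^{2/3}) E[X] diverges (above the triangle threshold p ~ 1/n).


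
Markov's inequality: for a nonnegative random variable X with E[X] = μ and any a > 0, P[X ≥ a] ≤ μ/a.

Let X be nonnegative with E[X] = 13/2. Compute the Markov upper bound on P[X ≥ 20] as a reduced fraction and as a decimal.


μ = E[X] = 13/2, a = 20.
Markov: P[X ≥ 20] ≤ μ/a = (13/2)/20 = 13/40.
Numerically: ≈ 0.32500.
(Since a = 20 > μ = 6.50000, the bound 13/40 is < 1 and informative.)

P[X ≥ 20] ≤ 13/40 ≈ 0.32500.


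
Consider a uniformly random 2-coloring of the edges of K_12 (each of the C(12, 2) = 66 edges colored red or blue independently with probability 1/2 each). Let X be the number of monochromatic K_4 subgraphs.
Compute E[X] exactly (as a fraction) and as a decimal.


Let X = Σ_S X_S over the C(12, 4) = 495 subsets S of size 4, where X_S = 1 if the K_4 on S is monochromatic.
For a fixed S, the K_4 on S has C(4, 2) = 6 edges. P[all 6 edges red] = (1/2)^6, and likewise for blue, so P[monochromatic] = 2·(1/2)^6 = 2^{1 − 6} = 1/32.
Summing: E[X] = C(12, 4) · 2^{1 − 6} = 495 · 1/32 = 495/32.
Numerically: E[X] ≈ 15.468750.

E[X] = C(12,4)·2^(1−C(4,2)) = 495/32 ≈ 15.468750.


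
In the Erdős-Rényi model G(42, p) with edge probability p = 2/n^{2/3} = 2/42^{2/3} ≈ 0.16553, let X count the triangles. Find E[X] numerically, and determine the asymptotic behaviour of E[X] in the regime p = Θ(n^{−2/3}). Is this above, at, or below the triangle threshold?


Number of potential triangles: C(42, 3) = 11480.
Each occurs with probability p³ ≈ (0.16553)³ ≈ 4.5351474e-03.
By linearity: E[X] = C(42, 3)·p³ ≈ 11480 · 4.5351474e-03 ≈ 52.06349.
Since α = 2/3 < 1, p = c/n^{2/3} ≫ 1/n is above the triangle threshold p ~ 1/n. Asymptotically E[X] ~ (c³/6)·n^{3(1−α)} = (2³/6)·n^{1} → ∞; triangles are abundant w.h.p.

E[X] ≈ 52.06349; in regime p = Θ(1/n^{2/3}) E[X] diverges (above the triangle threshold p ~ 1/n).


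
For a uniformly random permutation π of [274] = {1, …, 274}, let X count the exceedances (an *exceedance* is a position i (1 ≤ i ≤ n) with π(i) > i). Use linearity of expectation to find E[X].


Write X = Σ_{i=1}^{274} X_i, where X_i = 1_{π(i) > i}.
For each fixed i, π(i) is uniform over {1, …, 274} (marginal of a uniform permutation), so P[π(i) > i] = (n − i)/n. Summing: Σ_{i=1}^{274} (n − i)/n = (0 + 1 + … + 273)/274 = 274(274 − 1)/(2·274) = (274 − 1)/2.
Hence E[X] = Σ_{i=1}^{274} (274 − i)/274 = 273/2 ≈ 136.500.

E[X] = 273/2 = 136.500.


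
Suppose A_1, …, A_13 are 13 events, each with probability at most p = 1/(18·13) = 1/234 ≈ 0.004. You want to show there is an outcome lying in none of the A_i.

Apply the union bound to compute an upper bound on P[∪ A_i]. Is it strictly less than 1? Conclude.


Union bound: P[∪_{i=1}^{13} A_i] ≤ Σ_i P[A_i] ≤ 13·p = 13·(1/234) = 1/18.
Numerically: 1/18 ≈ 0.056.
Is 1/18 < 1? YES.
Since P[∪ A_i] ≤ 1/18 < 1, the complement has P[∩ A_i^c] ≥ 1 − 1/18 = 17/18 > 0, so some outcome avoids every A_i.

13·p = 1/18 ≈ 0.056; existence CERTIFIED by the union bound.


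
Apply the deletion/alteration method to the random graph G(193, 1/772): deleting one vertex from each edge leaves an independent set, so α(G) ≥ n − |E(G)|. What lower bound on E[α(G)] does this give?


E[|E(G)|] = C(193, 2)·p = 18528 · (1/772) = 24.
E[α(G)] ≥ n − E[|E(G)|] = 193 − 24 = 169.
Numerically: ≈ 169.000000.
(This is only a lower bound; the true E[α(G)] may be larger.)

E[α(G)] ≥ 169 ≈ 169.000000.


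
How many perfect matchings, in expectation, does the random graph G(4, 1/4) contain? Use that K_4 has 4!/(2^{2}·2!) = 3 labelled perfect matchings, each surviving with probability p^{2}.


K_4 has 4!/(2^{2}·2!) = 3 labelled perfect matchings.
For each such perfect matching H, let X_H = 1 if all 2 edges of H are present in G. Then P[X_H = 1] = p^{2} = (1/4)^{2} = 1/16.
By linearity: E[X] = Σ_H E[X_H] = 3 · p^{2} = 3 · 1/16 = 3/16.
Numerically: E[X] ≈ 0.188.

E[X] = 3 · (1/4)^{2} = 3/16 ≈ 0.188.


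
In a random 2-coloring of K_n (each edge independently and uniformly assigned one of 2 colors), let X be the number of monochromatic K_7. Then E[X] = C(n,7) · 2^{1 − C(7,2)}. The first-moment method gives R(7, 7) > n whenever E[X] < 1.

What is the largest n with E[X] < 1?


We need C(n, 7) · 2^{1 − 21} < 1, i.e. C(n, 7) < 2^{21 − 1} = 1048576.
Check values of n near the boundary:
  n = 22: C(22, 7) = 170544; 170544 < 1048576? YES
  n = 23: C(23, 7) = 245157; 245157 < 1048576? YES
  n = 24: C(24, 7) = 346104; 346104 < 1048576? YES
  n = 25: C(25, 7) = 480700; 480700 < 1048576? YES
  n = 26: C(26, 7) = 657800; 657800 < 1048576? YES
  n = 27: C(27, 7) = 888030; 888030 < 1048576? YES
  n = 28: C(28, 7) = 1184040; 1184040 < 1048576? NO
  n = 29: C(29, 7) = 1560780; 1560780 < 1048576? NO
  n = 30: C(30, 7) = 2035800; 2035800 < 1048576? NO
The largest n with C(n, 7) < 1048576 is n = 27 (where E[X] = 444015/524288 ≈ 0.8468914). Hence R(7, 7) > 27, i.e. R(7, 7) ≥ 28.

Largest n = 27; hence R(7, 7) > 27.


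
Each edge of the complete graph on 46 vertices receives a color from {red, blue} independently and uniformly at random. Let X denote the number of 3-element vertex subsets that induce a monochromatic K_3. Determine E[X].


Let X = Σ_S X_S over the C(46, 3) = 15180 subsets S of size 3, where X_S = 1 if the K_3 on S is monochromatic.
For a fixed S, the K_3 on S has C(3, 2) = 3 edges. P[all 3 edges red] = (1/2)^3, and likewise for blue, so P[monochromatic] = 2·(1/2)^3 = 2^{1 − 3} = 1/4.
By linearity: E[X] = C(46, 3) · 2^{1 − 3} = 15180 · 1/4 = 3795.
Numerically: E[X] ≈ 3795.000000.

E[X] = C(46,3)·2^(1−C(3,2)) = 3795 ≈ 3795.000000.


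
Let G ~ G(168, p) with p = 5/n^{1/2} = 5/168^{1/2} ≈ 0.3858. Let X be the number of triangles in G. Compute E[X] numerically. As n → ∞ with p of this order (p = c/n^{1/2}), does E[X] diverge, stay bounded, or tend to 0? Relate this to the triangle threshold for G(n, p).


Number of potential triangles: C(168, 3) = 776216.
Each occurs with probability p³ ≈ (0.3858)³ ≈ 5.740452e-02.
By linearity: E[X] = C(168, 3)·p³ ≈ 776216 · 5.740452e-02 ≈ 44558.3070.
Since α = 1/2 < 1, p = c/n^{1/2} ≫ 1/n is above the triangle threshold p ~ 1/n. Asymptotically E[X] ~ (c³/6)·n^{3(1−α)} = (5³/6)·n^{1.5} → ∞; triangles are abundant w.h.p.

E[X] ≈ 44558.3070; in regime p = Θ(1/n^{1/2}) E[X] diverges (above the triangle threshold p ~ 1/n).


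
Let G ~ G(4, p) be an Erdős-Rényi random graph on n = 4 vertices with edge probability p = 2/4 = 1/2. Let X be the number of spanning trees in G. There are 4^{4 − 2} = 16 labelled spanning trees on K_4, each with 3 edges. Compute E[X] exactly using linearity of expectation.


K_4 has 4^{4 − 2} = 16 labelled spanning trees.
For each such spanning tree H, let X_H = 1 if all 3 edges of H are present in G. Then P[X_H = 1] = p^{3} = (1/2)^{3} = 1/8.
Summing the indicators: E[X] = Σ_H E[X_H] = 16 · p^{3} = 16 · 1/8 = 2.
Numerically: E[X] ≈ 2.

E[X] = 16 · (1/2)^{3} = 2 ≈ 2.


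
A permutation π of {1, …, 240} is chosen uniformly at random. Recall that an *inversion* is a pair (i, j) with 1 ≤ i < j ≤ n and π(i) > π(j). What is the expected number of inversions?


Write X = Σ X_I over the C(240, 2) = 28680 pairs i < j, with X_I the indicator of one inversion.
There are 28680 indicators.
For each fixed pair i < j, the values π(i) and π(j) are two distinct elements of {1, …, 240} in uniformly random order; by symmetry P[π(i) > π(j)] = 1/2.
By linearity: E[X] = 28680 · (1/2) = C(240, 2) · (1/2) = 28680/2 = 14340 ≈ 14340.000.

E[X] = 14340 = 14340.000.


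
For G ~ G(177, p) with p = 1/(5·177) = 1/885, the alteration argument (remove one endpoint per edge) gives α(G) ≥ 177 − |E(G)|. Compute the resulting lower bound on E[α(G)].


E[|E(G)|] = C(177, 2)·p = 15576 · (1/885) = 88/5.
E[α(G)] ≥ n − E[|E(G)|] = 177 − 88/5 = 797/5.
Numerically: ≈ 159.400000.
(This is only a lower bound; the true E[α(G)] may be larger.)

E[α(G)] ≥ 797/5 ≈ 159.400000.


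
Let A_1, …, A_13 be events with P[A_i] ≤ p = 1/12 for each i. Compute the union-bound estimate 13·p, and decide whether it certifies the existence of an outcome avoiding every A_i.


Union bound: P[∪_{i=1}^{13} A_i] ≤ Σ_i P[A_i] ≤ 13·p = 13·(1/12) = 13/12.
Numerically: 13/12 ≈ 1.083.
Is 13/12 < 1? NO.
Since the bound 13/12 is ≥ 1, the union bound is uninformative here; it does NOT by itself certify existence.

13·p = 13/12 ≈ 1.083; existence NOT certified by the union bound.


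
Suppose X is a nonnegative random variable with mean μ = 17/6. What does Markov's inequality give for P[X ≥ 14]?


μ = E[X] = 17/6, a = 14.
Markov: P[X ≥ 14] ≤ μ/a = (17/6)/14 = 17/84.
Numerically: ≈ 0.20238.
(Since a = 14 > μ = 2.83333, the bound 17/84 is < 1 and informative.)

P[X ≥ 14] ≤ 17/84 ≈ 0.20238.


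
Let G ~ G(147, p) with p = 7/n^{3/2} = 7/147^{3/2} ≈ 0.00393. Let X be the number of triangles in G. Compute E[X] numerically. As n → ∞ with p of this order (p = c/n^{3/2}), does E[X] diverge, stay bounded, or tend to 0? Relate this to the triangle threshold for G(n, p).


Number of potential triangles: C(147, 3) = 518665.
Each occurs with probability p³ ≈ (0.00393)³ ≈ 6.05851e-08.
By linearity: E[X] = C(147, 3)·p³ ≈ 518665 · 6.05851e-08 ≈ 0.031.
Since α = 3/2 > 1, p = c/n^{3/2} = o(1/n) is below the triangle threshold p ~ 1/n. Asymptotically E[X] ~ (c³/6)·n^{3(1−α)} = (7³/6)·n^{-1.5} → 0, so by Markov's inequality G has no triangles w.h.p.

E[X] ≈ 0.031; in regime p = Θ(1/n^{3/2}) E[X] tends to 0 (below the triangle threshold p ~ 1/n).


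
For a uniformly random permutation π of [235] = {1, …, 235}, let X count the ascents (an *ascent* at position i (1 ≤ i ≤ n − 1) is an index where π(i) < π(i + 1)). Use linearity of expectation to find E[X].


Write X = Σ X_I over i = 1, …, 234, with X_I the indicator of one ascent.
There are 234 indicators.
For each fixed i, the pair (π(i), π(i+1)) is a uniformly random ordered pair of distinct values from {1, …, 235}; by symmetry P[π(i) < π(i+1)] = 1/2.
By linearity: E[X] = 234 · (1/2) = (235 − 1) · (1/2) = 117 ≈ 117.000.

E[X] = 117 = 117.000.


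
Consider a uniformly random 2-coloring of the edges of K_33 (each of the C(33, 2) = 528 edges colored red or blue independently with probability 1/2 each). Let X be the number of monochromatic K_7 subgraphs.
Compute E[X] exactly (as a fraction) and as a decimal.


Let X = Σ_S X_S over the C(33, 7) = 4272048 subsets S of size 7, where X_S = 1 if the K_7 on S is monochromatic.
For a fixed S, the K_7 on S has C(7, 2) = 21 edges. P[all 21 edges red] = (1/2)^21, and likewise for blue, so P[monochromatic] = 2·(1/2)^21 = 2^{1 − 21} = 1/1048576.
Summing: E[X] = C(33, 7) · 2^{1 − 21} = 4272048 · 1/1048576 = 267003/65536.
Numerically: E[X] ≈ 4.07414.

E[X] = C(33,7)·2^(1−C(7,2)) = 267003/65536 ≈ 4.07414.


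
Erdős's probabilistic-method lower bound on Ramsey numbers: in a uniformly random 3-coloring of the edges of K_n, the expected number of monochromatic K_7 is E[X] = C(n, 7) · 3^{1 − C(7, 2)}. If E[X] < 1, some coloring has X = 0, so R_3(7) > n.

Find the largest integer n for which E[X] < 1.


We need C(n, 7) · 3^{1 − 21} < 1, i.e. C(n, 7) < 3^{21 − 1} = 3486784401.
Check values of n near the boundary:
  n = 80: C(80, 7) = 3176716400; 3176716400 < 3486784401? YES
  n = 81: C(81, 7) = 3477216600; 3477216600 < 3486784401? YES
  n = 82: C(82, 7) = 3801756816; 3801756816 < 3486784401? NO
The largest n with C(n, 7) < 3486784401 is n = 81 (where E[X] = 42928600/43046721 ≈ 0.9973). Hence R_3(7) > 81, i.e. R_3(7) ≥ 82.

Largest n = 81; hence R_3(7) > 81.


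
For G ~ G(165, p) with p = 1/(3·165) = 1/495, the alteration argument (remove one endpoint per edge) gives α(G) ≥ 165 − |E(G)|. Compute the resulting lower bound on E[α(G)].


E[|E(G)|] = C(165, 2)·p = 13530 · (1/495) = 82/3.
E[α(G)] ≥ n − E[|E(G)|] = 165 − 82/3 = 413/3.
Numerically: ≈ 137.66667.
(This is only a lower bound; the true E[α(G)] may be larger.)

E[α(G)] ≥ 413/3 ≈ 137.66667.


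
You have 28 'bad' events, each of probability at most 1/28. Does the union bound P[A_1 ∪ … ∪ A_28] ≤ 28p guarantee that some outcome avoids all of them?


Union bound: P[∪_{i=1}^{28} A_i] ≤ Σ_i P[A_i] ≤ 28·p = 28·(1/28) = 1.
Numerically: 1 ≈ 1.0000000.
Is 1 < 1? NO.
Since the bound 1 is ≥ 1, the union bound is uninformative here; it does NOT by itself certify existence.

28·p = 1 ≈ 1.0000000; existence NOT certified by the union bound.


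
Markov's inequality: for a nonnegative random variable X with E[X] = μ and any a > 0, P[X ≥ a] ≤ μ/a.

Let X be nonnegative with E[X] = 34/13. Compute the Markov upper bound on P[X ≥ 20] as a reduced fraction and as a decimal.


μ = E[X] = 34/13, a = 20.
Markov: P[X ≥ 20] ≤ μ/a = (34/13)/20 = 17/130.
Numerically: ≈ 0.130769.
(Since a = 20 > μ = 2.615385, the bound 17/130 is < 1 and informative.)

P[X ≥ 20] ≤ 17/130 ≈ 0.130769.


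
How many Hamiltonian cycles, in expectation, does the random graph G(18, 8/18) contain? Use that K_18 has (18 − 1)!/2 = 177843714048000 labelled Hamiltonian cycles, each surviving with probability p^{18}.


K_18 has (18 − 1)!/2 = 177843714048000 labelled Hamiltonian cycles.
For each such Hamiltonian cycle H, let X_H = 1 if all 18 edges of H are present in G. Then P[X_H = 1] = p^{18} = (4/9)^{18} = 68719476736/150094635296999121.
By linearity: E[X] = Σ_H E[X_H] = 177843714048000 · p^{18} = 177843714048000 · 68719476736/150094635296999121 = 16764508875398316032000/205891132094649.
Numerically: E[X] ≈ 8.1424e+07.

E[X] = 177843714048000 · (4/9)^{18} = 16764508875398316032000/205891132094649 ≈ 8.1424e+07.


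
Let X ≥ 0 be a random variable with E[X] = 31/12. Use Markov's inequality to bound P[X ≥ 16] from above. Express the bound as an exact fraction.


μ = E[X] = 31/12, a = 16.
Markov: P[X ≥ 16] ≤ μ/a = (31/12)/16 = 31/192.
Numerically: ≈ 0.161.
(Since a = 16 > μ = 2.583, the bound 31/192 is < 1 and informative.)

P[X ≥ 16] ≤ 31/192 ≈ 0.161.


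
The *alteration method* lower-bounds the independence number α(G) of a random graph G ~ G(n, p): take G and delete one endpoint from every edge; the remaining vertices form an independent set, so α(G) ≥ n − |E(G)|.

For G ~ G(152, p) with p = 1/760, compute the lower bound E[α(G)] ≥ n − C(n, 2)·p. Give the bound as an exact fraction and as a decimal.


E[|E(G)|] = C(152, 2)·p = 11476 · (1/760) = 151/10.
E[α(G)] ≥ n − E[|E(G)|] = 152 − 151/10 = 1369/10.
Numerically: ≈ 136.90000.
(This is only a lower bound; the true E[α(G)] may be larger.)

E[α(G)] ≥ 1369/10 ≈ 136.90000.


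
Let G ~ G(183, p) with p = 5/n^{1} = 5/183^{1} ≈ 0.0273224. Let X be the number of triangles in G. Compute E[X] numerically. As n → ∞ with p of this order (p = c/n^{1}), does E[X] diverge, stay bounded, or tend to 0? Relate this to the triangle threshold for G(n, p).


Number of potential triangles: C(183, 3) = 1004731.
Each occurs with probability p³ ≈ (0.0273224)³ ≈ 2.03965514e-05.
By linearity: E[X] = C(183, 3)·p³ ≈ 1004731 · 2.03965514e-05 ≈ 20.493047.
Here α = 1, so p = 5/n is exactly at the triangle threshold p ~ 1/n. Asymptotically E[X] → c³/6 = 5³/6 = 125/6 ≈ 20.833333, a bounded constant. In this regime the triangle count is asymptotically Poisson(c³/6).

E[X] ≈ 20.493047; in regime p = Θ(1/n^{1}) E[X] stays bounded (at the triangle threshold p ~ 1/n).


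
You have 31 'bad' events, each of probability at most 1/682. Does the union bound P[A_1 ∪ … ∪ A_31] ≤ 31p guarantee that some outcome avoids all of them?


Union bound: P[∪_{i=1}^{31} A_i] ≤ Σ_i P[A_i] ≤ 31·p = 31·(1/682) = 1/22.
Numerically: 1/22 ≈ 0.045.
Is 1/22 < 1? YES.
Since P[∪ A_i] ≤ 1/22 < 1, the complement has P[∩ A_i^c] ≥ 1 − 1/22 = 21/22 > 0, so some outcome avoids every A_i.

31·p = 1/22 ≈ 0.045; existence CERTIFIED by the union bound.


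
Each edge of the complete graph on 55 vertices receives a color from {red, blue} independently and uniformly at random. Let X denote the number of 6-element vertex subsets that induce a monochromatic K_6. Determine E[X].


Let X = Σ_S X_S over the C(55, 6) = 28989675 subsets S of size 6, where X_S = 1 if the K_6 on S is monochromatic.
For a fixed S, the K_6 on S has C(6, 2) = 15 edges. P[all 15 edges red] = (1/2)^15, and likewise for blue, so P[monochromatic] = 2·(1/2)^15 = 2^{1 − 15} = 1/16384.
Summing: E[X] = C(55, 6) · 2^{1 − 15} = 28989675 · 1/16384 = 28989675/16384.
Numerically: E[X] ≈ 1769.389.

E[X] = C(55,6)·2^(1−C(6,2)) = 28989675/16384 ≈ 1769.389.


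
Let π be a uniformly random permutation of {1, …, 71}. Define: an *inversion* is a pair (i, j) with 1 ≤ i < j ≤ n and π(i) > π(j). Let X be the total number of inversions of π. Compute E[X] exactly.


Write X = Σ X_I over the C(71, 2) = 2485 pairs i < j, with X_I the indicator of one inversion.
There are 2485 indicators.
For each fixed pair i < j, the values π(i) and π(j) are two distinct elements of {1, …, 71} in uniformly random order; by symmetry P[π(i) > π(j)] = 1/2.
By linearity: E[X] = 2485 · (1/2) = C(71, 2) · (1/2) = 2485/2 = 2485/2 ≈ 1242.5000.

E[X] = 2485/2 = 1242.5000.


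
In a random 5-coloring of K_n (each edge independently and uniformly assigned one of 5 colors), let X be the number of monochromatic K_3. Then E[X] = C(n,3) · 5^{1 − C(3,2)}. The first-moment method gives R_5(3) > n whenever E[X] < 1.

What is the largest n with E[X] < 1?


We need C(n, 3) · 5^{1 − 3} < 1, i.e. C(n, 3) < 5^{3 − 1} = 25.
Check values of n near the boundary:
  n = 4: C(4, 3) = 4; 4 < 25? YES
  n = 5: C(5, 3) = 10; 10 < 25? YES
  n = 6: C(6, 3) = 20; 20 < 25? YES
  n = 7: C(7, 3) = 35; 35 < 25? NO
  n = 8: C(8, 3) = 56; 56 < 25? NO
  n = 9: C(9, 3) = 84; 84 < 25? NO
The largest n with C(n, 3) < 25 is n = 6 (where E[X] = 4/5 ≈ 0.8000). Hence R_5(3) > 6, i.e. R_5(3) ≥ 7.

Largest n = 6; hence R_5(3) > 6.


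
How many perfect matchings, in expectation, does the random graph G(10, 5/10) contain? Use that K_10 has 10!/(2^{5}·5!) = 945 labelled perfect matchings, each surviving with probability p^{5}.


K_10 has 10!/(2^{5}·5!) = 945 labelled perfect matchings.
For each such perfect matching H, let X_H = 1 if all 5 edges of H are present in G. Then P[X_H = 1] = p^{5} = (1/2)^{5} = 1/32.
By linearity: E[X] = Σ_H E[X_H] = 945 · p^{5} = 945 · 1/32 = 945/32.
Numerically: E[X] ≈ 29.5312.

E[X] = 945 · (1/2)^{5} = 945/32 ≈ 29.5312.


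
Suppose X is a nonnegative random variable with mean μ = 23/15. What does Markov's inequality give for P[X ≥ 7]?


μ = E[X] = 23/15, a = 7.
Markov: P[X ≥ 7] ≤ μ/a = (23/15)/7 = 23/105.
Numerically: ≈ 0.2190.
(Since a = 7 > μ = 1.5333, the bound 23/105 is < 1 and informative.)

P[X ≥ 7] ≤ 23/105 ≈ 0.2190.


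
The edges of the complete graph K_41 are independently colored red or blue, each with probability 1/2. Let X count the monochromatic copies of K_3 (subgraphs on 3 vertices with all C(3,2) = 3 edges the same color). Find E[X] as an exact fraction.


Let X = Σ_S X_S over the C(41, 3) = 10660 subsets S of size 3, where X_S = 1 if the K_3 on S is monochromatic.
For a fixed S, the K_3 on S has C(3, 2) = 3 edges. P[all 3 edges red] = (1/2)^3, and likewise for blue, so P[monochromatic] = 2·(1/2)^3 = 2^{1 − 3} = 1/4.
By linearity of expectation: E[X] = C(41, 3) · 2^{1 − 3} = 10660 · 1/4 = 2665.
Numerically: E[X] ≈ 2665.000.

E[X] = C(41,3)·2^(1−C(3,2)) = 2665 ≈ 2665.000.


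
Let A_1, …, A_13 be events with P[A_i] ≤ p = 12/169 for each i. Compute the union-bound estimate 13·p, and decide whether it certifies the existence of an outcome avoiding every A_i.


Union bound: P[∪_{i=1}^{13} A_i] ≤ Σ_i P[A_i] ≤ 13·p = 13·(12/169) = 12/13.
Numerically: 12/13 ≈ 0.9230769.
Is 12/13 < 1? YES.
Since P[∪ A_i] ≤ 12/13 < 1, the complement has P[∩ A_i^c] ≥ 1 − 12/13 = 1/13 > 0, so some outcome avoids every A_i.

13·p = 12/13 ≈ 0.9230769; existence CERTIFIED by the union bound.


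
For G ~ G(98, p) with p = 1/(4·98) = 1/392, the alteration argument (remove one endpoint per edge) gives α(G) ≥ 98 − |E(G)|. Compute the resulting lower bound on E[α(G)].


E[|E(G)|] = C(98, 2)·p = 4753 · (1/392) = 97/8.
E[α(G)] ≥ n − E[|E(G)|] = 98 − 97/8 = 687/8.
Numerically: ≈ 85.875.
(This is only a lower bound; the true E[α(G)] may be larger.)

E[α(G)] ≥ 687/8 ≈ 85.875.


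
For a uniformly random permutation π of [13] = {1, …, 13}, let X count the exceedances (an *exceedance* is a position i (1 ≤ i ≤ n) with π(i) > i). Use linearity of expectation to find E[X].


Write X = Σ_{i=1}^{13} X_i, where X_i = 1_{π(i) > i}.
For each fixed i, π(i) is uniform over {1, …, 13} (marginal of a uniform permutation), so P[π(i) > i] = (n − i)/n. Summing: Σ_{i=1}^{13} (n − i)/n = (0 + 1 + … + 12)/13 = 13(13 − 1)/(2·13) = (13 − 1)/2.
Hence E[X] = Σ_{i=1}^{13} (13 − i)/13 = 6 ≈ 6.0000.

E[X] = 6 = 6.0000.


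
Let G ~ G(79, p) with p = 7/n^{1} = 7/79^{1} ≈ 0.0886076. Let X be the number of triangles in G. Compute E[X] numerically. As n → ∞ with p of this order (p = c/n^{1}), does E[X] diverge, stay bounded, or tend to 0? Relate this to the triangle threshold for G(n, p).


Number of potential triangles: C(79, 3) = 79079.
Each occurs with probability p³ ≈ (0.0886076)³ ≈ 6.95685331e-04.
By linearity: E[X] = C(79, 3)·p³ ≈ 79079 · 6.95685331e-04 ≈ 55.014100.
Here α = 1, so p = 7/n is exactly at the triangle threshold p ~ 1/n. Asymptotically E[X] → c³/6 = 7³/6 = 343/6 ≈ 57.166667, a bounded constant. In this regime the triangle count is asymptotically Poisson(c³/6).

E[X] ≈ 55.014100; in regime p = Θ(1/n^{1}) E[X] stays bounded (at the triangle threshold p ~ 1/n).


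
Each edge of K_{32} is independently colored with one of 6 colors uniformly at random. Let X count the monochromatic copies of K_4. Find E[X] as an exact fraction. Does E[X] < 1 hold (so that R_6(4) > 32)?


E[X] = C(32, 4) · 6^{1 − 6} = 35960 · 6^{−5} = 35960/7776.
As a reduced fraction: E[X] = 4495/972 ≈ 4.6245.
Is E[X] < 1? NO.
Since E[X] ≥ 1, the first-moment bound is inconclusive at n = 32; it does NOT by itself certify R_6(4) > 32.

E[X] = 4495/972 ≈ 4.6245; E[X] ≥ 1; first-moment method inconclusive here.


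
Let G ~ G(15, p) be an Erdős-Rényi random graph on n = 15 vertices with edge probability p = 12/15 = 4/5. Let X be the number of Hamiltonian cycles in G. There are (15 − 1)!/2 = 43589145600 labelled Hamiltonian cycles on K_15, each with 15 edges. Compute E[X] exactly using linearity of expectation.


K_15 has (15 − 1)!/2 = 43589145600 labelled Hamiltonian cycles.
For each such Hamiltonian cycle H, let X_H = 1 if all 15 edges of H are present in G. Then P[X_H = 1] = p^{15} = (4/5)^{15} = 1073741824/30517578125.
Summing the indicators: E[X] = Σ_H E[X_H] = 43589145600 · p^{15} = 43589145600 · 1073741824/30517578125 = 1872139548125822976/1220703125.
Numerically: E[X] ≈ 1.534e+09.

E[X] = 43589145600 · (4/5)^{15} = 1872139548125822976/1220703125 ≈ 1.534e+09.


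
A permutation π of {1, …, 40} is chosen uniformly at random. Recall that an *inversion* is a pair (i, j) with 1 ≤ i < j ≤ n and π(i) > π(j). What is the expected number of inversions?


Write X = Σ X_I over the C(40, 2) = 780 pairs i < j, with X_I the indicator of one inversion.
There are 780 indicators.
For each fixed pair i < j, the values π(i) and π(j) are two distinct elements of {1, …, 40} in uniformly random order; by symmetry P[π(i) > π(j)] = 1/2.
By linearity: E[X] = 780 · (1/2) = C(40, 2) · (1/2) = 780/2 = 390 ≈ 390.0000.

E[X] = 390 = 390.0000.


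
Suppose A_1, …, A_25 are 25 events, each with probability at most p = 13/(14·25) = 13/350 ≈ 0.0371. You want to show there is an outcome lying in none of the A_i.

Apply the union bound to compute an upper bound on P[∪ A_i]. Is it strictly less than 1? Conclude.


Union bound: P[∪_{i=1}^{25} A_i] ≤ Σ_i P[A_i] ≤ 25·p = 25·(13/350) = 13/14.
Numerically: 13/14 ≈ 0.9286.
Is 13/14 < 1? YES.
Since P[∪ A_i] ≤ 13/14 < 1, the complement has P[∩ A_i^c] ≥ 1 − 13/14 = 1/14 > 0, so some outcome avoids every A_i.

25·p = 13/14 ≈ 0.9286; existence CERTIFIED by the union bound.


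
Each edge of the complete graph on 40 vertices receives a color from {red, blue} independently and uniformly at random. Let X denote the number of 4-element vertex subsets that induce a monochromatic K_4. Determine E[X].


Let X = Σ_S X_S over the C(40, 4) = 91390 subsets S of size 4, where X_S = 1 if the K_4 on S is monochromatic.
For a fixed S, the K_4 on S has C(4, 2) = 6 edges. P[all 6 edges red] = (1/2)^6, and likewise for blue, so P[monochromatic] = 2·(1/2)^6 = 2^{1 − 6} = 1/32.
Summing: E[X] = C(40, 4) · 2^{1 − 6} = 91390 · 1/32 = 45695/16.
Numerically: E[X] ≈ 2855.937500.

E[X] = C(40,4)·2^(1−C(4,2)) = 45695/16 ≈ 2855.937500.


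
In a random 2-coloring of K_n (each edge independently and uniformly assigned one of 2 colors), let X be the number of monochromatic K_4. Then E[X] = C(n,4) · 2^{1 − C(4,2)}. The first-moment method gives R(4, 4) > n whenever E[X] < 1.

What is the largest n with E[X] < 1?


We need C(n, 4) · 2^{1 − 6} < 1, i.e. C(n, 4) < 2^{6 − 1} = 32.
Check values of n near the boundary:
  n = 4: C(4, 4) = 1; 1 < 32? YES
  n = 5: C(5, 4) = 5; 5 < 32? YES
  n = 6: C(6, 4) = 15; 15 < 32? YES
  n = 7: C(7, 4) = 35; 35 < 32? NO
  n = 8: C(8, 4) = 70; 70 < 32? NO
  n = 9: C(9, 4) = 126; 126 < 32? NO
The largest n with C(n, 4) < 32 is n = 6 (where E[X] = 15/32 ≈ 0.46875). Hence R(4, 4) > 6, i.e. R(4, 4) ≥ 7.

Largest n = 6; hence R(4, 4) > 6.


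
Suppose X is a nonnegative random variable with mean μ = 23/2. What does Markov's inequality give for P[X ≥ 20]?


μ = E[X] = 23/2, a = 20.
Markov: P[X ≥ 20] ≤ μ/a = (23/2)/20 = 23/40.
Numerically: ≈ 0.575.
(Since a = 20 > μ = 11.500, the bound 23/40 is < 1 and informative.)

P[X ≥ 20] ≤ 23/40 ≈ 0.575.


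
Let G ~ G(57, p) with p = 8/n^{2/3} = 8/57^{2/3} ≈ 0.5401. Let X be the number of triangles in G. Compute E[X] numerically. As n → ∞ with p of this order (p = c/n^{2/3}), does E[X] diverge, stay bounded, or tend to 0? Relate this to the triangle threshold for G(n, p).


Number of potential triangles: C(57, 3) = 29260.
Each occurs with probability p³ ≈ (0.5401)³ ≈ 1.575869e-01.
By linearity: E[X] = C(57, 3)·p³ ≈ 29260 · 1.575869e-01 ≈ 4610.9942.
Since α = 2/3 < 1, p = c/n^{2/3} ≫ 1/n is above the triangle threshold p ~ 1/n. Asymptotically E[X] ~ (c³/6)·n^{3(1−α)} = (8³/6)·n^{1} → ∞; triangles are abundant w.h.p.

E[X] ≈ 4610.9942; in regime p = Θ(1/n^{2/3}) E[X] diverges (above the triangle threshold p ~ 1/n).


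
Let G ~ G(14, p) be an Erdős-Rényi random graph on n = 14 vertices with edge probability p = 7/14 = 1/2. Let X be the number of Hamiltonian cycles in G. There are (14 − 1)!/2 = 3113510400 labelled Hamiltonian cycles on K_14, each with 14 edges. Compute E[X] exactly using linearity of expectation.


K_14 has (14 − 1)!/2 = 3113510400 labelled Hamiltonian cycles.
For each such Hamiltonian cycle H, let X_H = 1 if all 14 edges of H are present in G. Then P[X_H = 1] = p^{14} = (1/2)^{14} = 1/16384.
By linearity of expectation: E[X] = Σ_H E[X_H] = 3113510400 · p^{14} = 3113510400 · 1/16384 = 6081075/32.
Numerically: E[X] ≈ 190034.

E[X] = 3113510400 · (1/2)^{14} = 6081075/32 ≈ 190034.


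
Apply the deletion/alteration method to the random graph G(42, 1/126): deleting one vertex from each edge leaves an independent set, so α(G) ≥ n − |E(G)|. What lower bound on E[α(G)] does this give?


E[|E(G)|] = C(42, 2)·p = 861 · (1/126) = 41/6.
E[α(G)] ≥ n − E[|E(G)|] = 42 − 41/6 = 211/6.
Numerically: ≈ 35.1667.
(This is only a lower bound; the true E[α(G)] may be larger.)

E[α(G)] ≥ 211/6 ≈ 35.1667.


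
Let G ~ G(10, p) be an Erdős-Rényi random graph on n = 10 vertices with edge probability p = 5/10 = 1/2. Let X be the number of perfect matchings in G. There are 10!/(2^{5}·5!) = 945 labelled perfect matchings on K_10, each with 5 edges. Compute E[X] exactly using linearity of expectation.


K_10 has 10!/(2^{5}·5!) = 945 labelled perfect matchings.
For each such perfect matching H, let X_H = 1 if all 5 edges of H are present in G. Then P[X_H = 1] = p^{5} = (1/2)^{5} = 1/32.
By linearity: E[X] = Σ_H E[X_H] = 945 · p^{5} = 945 · 1/32 = 945/32.
Numerically: E[X] ≈ 29.5.

E[X] = 945 · (1/2)^{5} = 945/32 ≈ 29.5.


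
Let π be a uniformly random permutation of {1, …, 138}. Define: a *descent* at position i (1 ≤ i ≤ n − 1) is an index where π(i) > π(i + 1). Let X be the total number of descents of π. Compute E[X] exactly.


Write X = Σ X_I over i = 1, …, 137, with X_I the indicator of one descent.
There are 137 indicators.
For each fixed i, the pair (π(i), π(i+1)) is a uniformly random ordered pair of distinct values from {1, …, 138}; by symmetry P[π(i) > π(i+1)] = 1/2.
By linearity: E[X] = 137 · (1/2) = (138 − 1) · (1/2) = 137/2 ≈ 68.500000.

E[X] = 137/2 = 68.500000.


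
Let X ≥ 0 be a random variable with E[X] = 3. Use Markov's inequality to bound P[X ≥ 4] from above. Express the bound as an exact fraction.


μ = E[X] = 3, a = 4.
Markov: P[X ≥ 4] ≤ μ/a = (3)/4 = 3/4.
Numerically: ≈ 0.750.
(Since a = 4 > μ = 3.000, the bound 3/4 is < 1 and informative.)

P[X ≥ 4] ≤ 3/4 ≈ 0.750.


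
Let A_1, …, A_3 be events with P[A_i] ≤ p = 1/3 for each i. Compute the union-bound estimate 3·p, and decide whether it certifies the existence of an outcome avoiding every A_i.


Union bound: P[∪_{i=1}^{3} A_i] ≤ Σ_i P[A_i] ≤ 3·p = 3·(1/3) = 1.
Numerically: 1 ≈ 1.000.
Is 1 < 1? NO.
Since the bound 1 is ≥ 1, the union bound is uninformative here; it does NOT by itself certify existence.

3·p = 1 ≈ 1.000; existence NOT certified by the union bound.


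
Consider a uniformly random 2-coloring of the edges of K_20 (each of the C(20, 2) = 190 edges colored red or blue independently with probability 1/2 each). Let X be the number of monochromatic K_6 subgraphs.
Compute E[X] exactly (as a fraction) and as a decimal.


Let X = Σ_S X_S over the C(20, 6) = 38760 subsets S of size 6, where X_S = 1 if the K_6 on S is monochromatic.
For a fixed S, the K_6 on S has C(6, 2) = 15 edges. P[all 15 edges red] = (1/2)^15, and likewise for blue, so P[monochromatic] = 2·(1/2)^15 = 2^{1 − 15} = 1/16384.
Summing: E[X] = C(20, 6) · 2^{1 − 15} = 38760 · 1/16384 = 4845/2048.
Numerically: E[X] ≈ 2.366.

E[X] = C(20,6)·2^(1−C(6,2)) = 4845/2048 ≈ 2.366.


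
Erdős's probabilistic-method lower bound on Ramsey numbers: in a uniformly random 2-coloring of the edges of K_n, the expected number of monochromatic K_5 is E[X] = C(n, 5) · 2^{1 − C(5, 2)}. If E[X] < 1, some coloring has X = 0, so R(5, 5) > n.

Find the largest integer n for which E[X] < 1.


We need C(n, 5) · 2^{1 − 10} < 1, i.e. C(n, 5) < 2^{10 − 1} = 512.
Check values of n near the boundary:
  n = 6: C(6, 5) = 6; 6 < 512? YES
  n = 7: C(7, 5) = 21; 21 < 512? YES
  n = 8: C(8, 5) = 56; 56 < 512? YES
  n = 9: C(9, 5) = 126; 126 < 512? YES
  n = 10: C(10, 5) = 252; 252 < 512? YES
  n = 11: C(11, 5) = 462; 462 < 512? YES
  n = 12: C(12, 5) = 792; 792 < 512? NO
The largest n with C(n, 5) < 512 is n = 11 (where E[X] = 231/256 ≈ 0.902). Hence R(5, 5) > 11, i.e. R(5, 5) ≥ 12.

Largest n = 11; hence R(5, 5) > 11.


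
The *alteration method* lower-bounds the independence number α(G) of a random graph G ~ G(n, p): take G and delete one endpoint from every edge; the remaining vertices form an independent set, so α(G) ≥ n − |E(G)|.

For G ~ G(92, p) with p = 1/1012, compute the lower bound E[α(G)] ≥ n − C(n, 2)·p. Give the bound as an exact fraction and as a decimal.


E[|E(G)|] = C(92, 2)·p = 4186 · (1/1012) = 91/22.
E[α(G)] ≥ n − E[|E(G)|] = 92 − 91/22 = 1933/22.
Numerically: ≈ 87.8636.
(This is only a lower bound; the true E[α(G)] may be larger.)

E[α(G)] ≥ 1933/22 ≈ 87.8636.


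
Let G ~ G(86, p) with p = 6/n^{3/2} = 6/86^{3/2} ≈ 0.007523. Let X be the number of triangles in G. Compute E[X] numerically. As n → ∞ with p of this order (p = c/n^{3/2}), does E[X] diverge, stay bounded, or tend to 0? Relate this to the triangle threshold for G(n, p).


Number of potential triangles: C(86, 3) = 102340.
Each occurs with probability p³ ≈ (0.007523)³ ≈ 4.258050e-07.
By linearity: E[X] = C(86, 3)·p³ ≈ 102340 · 4.258050e-07 ≈ 0.0436.
Since α = 3/2 > 1, p = c/n^{3/2} = o(1/n) is below the triangle threshold p ~ 1/n. Asymptotically E[X] ~ (c³/6)·n^{3(1−α)} = (6³/6)·n^{-1.5} → 0, so by Markov's inequality G has no triangles w.h.p.

E[X] ≈ 0.0436; in regime p = Θ(1/n^{3/2}) E[X] tends to 0 (below the triangle threshold p ~ 1/n).


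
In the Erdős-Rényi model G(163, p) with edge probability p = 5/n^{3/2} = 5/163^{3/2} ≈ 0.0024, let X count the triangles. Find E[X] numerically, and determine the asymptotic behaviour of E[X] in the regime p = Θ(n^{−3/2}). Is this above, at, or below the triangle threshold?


Number of potential triangles: C(163, 3) = 708561.
Each occurs with probability p³ ≈ (0.0024)³ ≈ 1.38697e-08.
By linearity: E[X] = C(163, 3)·p³ ≈ 708561 · 1.38697e-08 ≈ 0.010.
Since α = 3/2 > 1, p = c/n^{3/2} = o(1/n) is below the triangle threshold p ~ 1/n. Asymptotically E[X] ~ (c³/6)·n^{3(1−α)} = (5³/6)·n^{-1.5} → 0, so by Markov's inequality G has no triangles w.h.p.

E[X] ≈ 0.010; in regime p = Θ(1/n^{3/2}) E[X] tends to 0 (below the triangle threshold p ~ 1/n).


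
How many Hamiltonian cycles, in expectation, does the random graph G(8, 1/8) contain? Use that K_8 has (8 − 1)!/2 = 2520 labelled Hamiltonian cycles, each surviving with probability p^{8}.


K_8 has (8 − 1)!/2 = 2520 labelled Hamiltonian cycles.
For each such Hamiltonian cycle H, let X_H = 1 if all 8 edges of H are present in G. Then P[X_H = 1] = p^{8} = (1/8)^{8} = 1/16777216.
By linearity of expectation: E[X] = Σ_H E[X_H] = 2520 · p^{8} = 2520 · 1/16777216 = 315/2097152.
Numerically: E[X] ≈ 0.000150204.

E[X] = 2520 · (1/8)^{8} = 315/2097152 ≈ 0.000150204.


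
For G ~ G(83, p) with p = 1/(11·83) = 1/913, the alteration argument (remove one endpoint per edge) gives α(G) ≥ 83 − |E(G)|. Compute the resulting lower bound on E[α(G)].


E[|E(G)|] = C(83, 2)·p = 3403 · (1/913) = 41/11.
E[α(G)] ≥ n − E[|E(G)|] = 83 − 41/11 = 872/11.
Numerically: ≈ 79.27273.
(This is only a lower bound; the true E[α(G)] may be larger.)

E[α(G)] ≥ 872/11 ≈ 79.27273.
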